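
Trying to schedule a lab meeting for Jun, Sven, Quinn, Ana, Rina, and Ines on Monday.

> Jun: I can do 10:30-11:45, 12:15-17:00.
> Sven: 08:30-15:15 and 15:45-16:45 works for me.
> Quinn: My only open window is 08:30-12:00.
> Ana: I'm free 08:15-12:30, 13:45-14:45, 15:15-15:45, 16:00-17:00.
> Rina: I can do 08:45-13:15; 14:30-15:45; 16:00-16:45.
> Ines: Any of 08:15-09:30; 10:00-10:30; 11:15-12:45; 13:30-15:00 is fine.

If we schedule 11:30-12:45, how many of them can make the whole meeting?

Sven, Rina, and Ines can make the full 11:30-12:45 slot — that's 3.

3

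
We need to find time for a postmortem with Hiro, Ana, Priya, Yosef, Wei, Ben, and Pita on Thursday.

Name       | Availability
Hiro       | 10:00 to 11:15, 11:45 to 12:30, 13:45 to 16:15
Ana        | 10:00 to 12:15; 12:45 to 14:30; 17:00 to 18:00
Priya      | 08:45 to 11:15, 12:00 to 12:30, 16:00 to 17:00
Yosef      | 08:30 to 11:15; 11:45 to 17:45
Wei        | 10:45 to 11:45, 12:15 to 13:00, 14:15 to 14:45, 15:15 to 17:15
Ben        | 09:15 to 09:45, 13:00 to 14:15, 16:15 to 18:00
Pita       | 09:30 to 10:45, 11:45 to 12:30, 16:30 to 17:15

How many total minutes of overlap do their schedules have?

Hiro ∩ Ana: 10:00-11:15, 11:45-12:15, 13:45-14:30.
Hiro ∩ Ana ∩ Priya: 10:00-11:15, 12:00-12:15.
Hiro ∩ Ana ∩ Priya ∩ Yosef: 10:00-11:15, 12:00-12:15.
Hiro ∩ Ana ∩ Priya ∩ Yosef ∩ Wei: 10:45-11:15.
Hiro ∩ Ana ∩ Priya ∩ Yosef ∩ Wei ∩ Ben: ∅.
Hiro ∩ Ana ∩ Priya ∩ Yosef ∩ Wei ∩ Ben ∩ Pita: ∅.
There is no time when everyone is free.
There is no common window, so the total is 0 minutes.

0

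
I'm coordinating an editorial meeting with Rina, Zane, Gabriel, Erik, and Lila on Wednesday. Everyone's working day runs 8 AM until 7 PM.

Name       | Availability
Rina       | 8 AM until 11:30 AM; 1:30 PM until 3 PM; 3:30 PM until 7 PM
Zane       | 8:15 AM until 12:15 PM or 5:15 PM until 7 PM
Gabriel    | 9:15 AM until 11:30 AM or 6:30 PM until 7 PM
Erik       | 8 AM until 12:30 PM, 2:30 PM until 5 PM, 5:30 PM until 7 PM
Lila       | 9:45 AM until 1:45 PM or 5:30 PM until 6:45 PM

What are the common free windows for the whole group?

09:45-11:30, 18:30-18:45

Rina ∩ Zane: 08:15-11:30, 17:15-19:00.
Rina ∩ Zane ∩ Gabriel: 09:15-11:30, 18:30-19:00.
Rina ∩ Zane ∩ Gabriel ∩ Erik: 09:15-11:30, 18:30-19:00.
Rina ∩ Zane ∩ Gabriel ∩ Erik ∩ Lila: 09:45-11:30, 18:30-18:45.
So the common availability across everyone is 09:45-11:30, 18:30-18:45.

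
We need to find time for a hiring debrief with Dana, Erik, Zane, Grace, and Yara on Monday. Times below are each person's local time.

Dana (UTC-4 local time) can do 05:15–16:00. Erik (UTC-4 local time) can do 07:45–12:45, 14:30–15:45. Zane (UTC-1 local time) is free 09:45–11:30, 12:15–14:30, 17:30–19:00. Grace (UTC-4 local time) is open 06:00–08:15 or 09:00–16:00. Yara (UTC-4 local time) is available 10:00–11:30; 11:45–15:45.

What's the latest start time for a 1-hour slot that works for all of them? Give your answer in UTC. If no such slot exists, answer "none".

Dana in UTC: 09:15-20:00 (add 4h to convert from UTC-4).
Erik in UTC: 11:45-16:45, 18:30-19:45 (add 4h to convert from UTC-4).
Zane in UTC: 10:45-12:30, 13:15-15:30, 18:30-20:00 (add 1h to convert from UTC-1).
Grace in UTC: 10:00-12:15, 13:00-20:00 (add 4h to convert from UTC-4).
Yara in UTC: 14:00-15:30, 15:45-19:45 (add 4h to convert from UTC-4).
Dana ∩ Erik: 11:45-16:45, 18:30-19:45.
Dana ∩ Erik ∩ Zane: 11:45-12:30, 13:15-15:30, 18:30-19:45.
Dana ∩ Erik ∩ Zane ∩ Grace: 11:45-12:15, 13:15-15:30, 18:30-19:45.
Dana ∩ Erik ∩ Zane ∩ Grace ∩ Yara: 14:00-15:30, 18:30-19:45.
Those are the intersection windows.
The last common window of at least 60 minutes is 18:30-19:45; a 60-minute meeting can start as late as 18:45 and still end by 19:45.

18:45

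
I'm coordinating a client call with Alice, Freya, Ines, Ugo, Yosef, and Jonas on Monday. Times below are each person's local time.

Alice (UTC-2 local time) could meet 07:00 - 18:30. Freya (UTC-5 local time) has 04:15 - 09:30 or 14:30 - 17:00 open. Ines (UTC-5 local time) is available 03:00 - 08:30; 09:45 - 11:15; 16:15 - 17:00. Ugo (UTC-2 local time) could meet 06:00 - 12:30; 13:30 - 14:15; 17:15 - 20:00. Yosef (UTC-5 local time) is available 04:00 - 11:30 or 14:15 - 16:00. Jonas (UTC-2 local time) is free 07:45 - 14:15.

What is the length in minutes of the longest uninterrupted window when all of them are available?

225

Alice in UTC: 09:00-20:30 (add 2h to convert from UTC-2).
Freya in UTC: 09:15-14:30, 19:30-22:00 (add 5h to convert from UTC-5).
Ines in UTC: 08:00-13:30, 14:45-16:15, 21:15-22:00 (add 5h to convert from UTC-5).
Ugo in UTC: 08:00-14:30, 15:30-16:15, 19:15-22:00 (add 2h to convert from UTC-2).
Yosef in UTC: 09:00-16:30, 19:15-21:00 (add 5h to convert from UTC-5).
Jonas in UTC: 09:45-16:15 (add 2h to convert from UTC-2).
Alice ∩ Freya: 09:15-14:30, 19:30-20:30.
Alice ∩ Freya ∩ Ines: 09:15-13:30.
Alice ∩ Freya ∩ Ines ∩ Ugo: 09:15-13:30.
Alice ∩ Freya ∩ Ines ∩ Ugo ∩ Yosef: 09:15-13:30.
Alice ∩ Freya ∩ Ines ∩ Ugo ∩ Yosef ∩ Jonas: 09:45-13:30.
The longest is 09:45-13:30 at 225 minutes.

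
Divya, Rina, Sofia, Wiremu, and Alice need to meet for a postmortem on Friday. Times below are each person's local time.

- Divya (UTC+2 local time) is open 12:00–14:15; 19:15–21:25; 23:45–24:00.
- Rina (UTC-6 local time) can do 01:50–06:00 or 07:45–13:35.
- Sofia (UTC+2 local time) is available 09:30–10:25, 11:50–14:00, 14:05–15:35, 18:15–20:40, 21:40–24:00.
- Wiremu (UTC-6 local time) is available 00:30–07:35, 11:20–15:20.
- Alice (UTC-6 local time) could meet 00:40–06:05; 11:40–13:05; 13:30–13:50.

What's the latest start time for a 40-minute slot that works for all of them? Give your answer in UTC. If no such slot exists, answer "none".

Divya in UTC: 10:00-12:15, 17:15-19:25, 21:45-22:00 (subtract 2h to convert from UTC+2).
Rina in UTC: 07:50-12:00, 13:45-19:35 (add 6h to convert from UTC-6).
Sofia in UTC: 07:30-08:25, 09:50-12:00, 12:05-13:35, 16:15-18:40, 19:40-22:00 (subtract 2h to convert from UTC+2).
Wiremu in UTC: 06:30-13:35, 17:20-21:20 (add 6h to convert from UTC-6).
Alice in UTC: 06:40-12:05, 17:40-19:05, 19:30-19:50 (add 6h to convert from UTC-6).
Divya ∩ Rina: 10:00-12:00, 17:15-19:25.
Divya ∩ Rina ∩ Sofia: 10:00-12:00, 17:15-18:40.
Divya ∩ Rina ∩ Sofia ∩ Wiremu: 10:00-12:00, 17:20-18:40.
Divya ∩ Rina ∩ Sofia ∩ Wiremu ∩ Alice: 10:00-12:00, 17:40-18:40.
So the common availability across everyone is 10:00-12:00, 17:40-18:40.
The last common window of at least 40 minutes is 17:40-18:40; a 40-minute meeting can start as late as 18:00 and still end by 18:40.

18:00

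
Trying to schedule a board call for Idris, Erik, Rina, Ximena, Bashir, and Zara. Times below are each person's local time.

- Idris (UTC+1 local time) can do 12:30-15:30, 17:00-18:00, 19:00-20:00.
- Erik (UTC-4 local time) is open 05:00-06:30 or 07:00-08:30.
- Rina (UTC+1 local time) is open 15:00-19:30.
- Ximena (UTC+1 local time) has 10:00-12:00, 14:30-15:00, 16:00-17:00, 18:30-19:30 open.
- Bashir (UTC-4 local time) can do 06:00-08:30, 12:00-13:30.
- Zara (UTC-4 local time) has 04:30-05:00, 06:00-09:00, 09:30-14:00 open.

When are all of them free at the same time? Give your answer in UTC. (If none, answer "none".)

none

Idris in UTC: 11:30-14:30, 16:00-17:00, 18:00-19:00 (subtract 1h to convert from UTC+1).
Erik in UTC: 09:00-10:30, 11:00-12:30 (add 4h to convert from UTC-4).
Rina in UTC: 14:00-18:30 (subtract 1h to convert from UTC+1).
Ximena in UTC: 09:00-11:00, 13:30-14:00, 15:00-16:00, 17:30-18:30 (subtract 1h to convert from UTC+1).
Bashir in UTC: 10:00-12:30, 16:00-17:30 (add 4h to convert from UTC-4).
Zara in UTC: 08:30-09:00, 10:00-13:00, 13:30-18:00 (add 4h to convert from UTC-4).
Idris ∩ Erik: 11:30-12:30.
Idris ∩ Erik ∩ Rina: ∅.
Idris ∩ Erik ∩ Rina ∩ Ximena: ∅.
Idris ∩ Erik ∩ Rina ∩ Ximena ∩ Bashir: ∅.
Idris ∩ Erik ∩ Rina ∩ Ximena ∩ Bashir ∩ Zara: ∅.
There is no time when everyone is free.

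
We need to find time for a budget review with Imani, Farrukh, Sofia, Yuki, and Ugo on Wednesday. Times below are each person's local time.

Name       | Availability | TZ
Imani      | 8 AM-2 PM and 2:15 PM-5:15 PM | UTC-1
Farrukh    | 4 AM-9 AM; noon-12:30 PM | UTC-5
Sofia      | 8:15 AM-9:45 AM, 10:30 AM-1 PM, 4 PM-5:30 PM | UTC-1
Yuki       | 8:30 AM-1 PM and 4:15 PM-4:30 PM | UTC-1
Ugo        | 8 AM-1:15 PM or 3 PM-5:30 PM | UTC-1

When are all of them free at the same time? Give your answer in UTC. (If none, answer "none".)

09:30-10:45, 11:30-14:00, 17:15-17:30

Imani in UTC: 09:00-15:00, 15:15-18:15 (add 1h to convert from UTC-1).
Farrukh in UTC: 09:00-14:00, 17:00-17:30 (add 5h to convert from UTC-5).
Sofia in UTC: 09:15-10:45, 11:30-14:00, 17:00-18:30 (add 1h to convert from UTC-1).
Yuki in UTC: 09:30-14:00, 17:15-17:30 (add 1h to convert from UTC-1).
Ugo in UTC: 09:00-14:15, 16:00-18:30 (add 1h to convert from UTC-1).
Imani ∩ Farrukh: 09:00-14:00, 17:00-17:30.
Imani ∩ Farrukh ∩ Sofia: 09:15-10:45, 11:30-14:00, 17:00-17:30.
Imani ∩ Farrukh ∩ Sofia ∩ Yuki: 09:30-10:45, 11:30-14:00, 17:15-17:30.
Imani ∩ Farrukh ∩ Sofia ∩ Yuki ∩ Ugo: 09:30-10:45, 11:30-14:00, 17:15-17:30.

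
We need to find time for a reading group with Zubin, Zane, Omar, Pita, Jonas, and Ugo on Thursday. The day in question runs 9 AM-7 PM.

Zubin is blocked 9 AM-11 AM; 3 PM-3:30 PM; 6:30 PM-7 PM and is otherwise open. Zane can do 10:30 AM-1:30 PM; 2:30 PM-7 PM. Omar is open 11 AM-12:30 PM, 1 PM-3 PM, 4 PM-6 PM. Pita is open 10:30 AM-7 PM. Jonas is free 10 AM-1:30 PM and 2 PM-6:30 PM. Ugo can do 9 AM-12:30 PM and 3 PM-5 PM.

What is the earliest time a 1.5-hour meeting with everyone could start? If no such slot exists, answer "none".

Zubin free: 11:00-15:00, 15:30-18:30 (invert busy blocks within the working day).
Zane free: 10:30-13:30, 14:30-19:00.
Omar free: 11:00-12:30, 13:00-15:00, 16:00-18:00.
Pita free: 10:30-19:00.
Jonas free: 10:00-13:30, 14:00-18:30.
Ugo free: 09:00-12:30, 15:00-17:00.
Zubin ∩ Zane: 11:00-13:30, 14:30-15:00, 15:30-18:30.
Zubin ∩ Zane ∩ Omar: 11:00-12:30, 13:00-13:30, 14:30-15:00, 16:00-18:00.
Zubin ∩ Zane ∩ Omar ∩ Pita: 11:00-12:30, 13:00-13:30, 14:30-15:00, 16:00-18:00.
Zubin ∩ Zane ∩ Omar ∩ Pita ∩ Jonas: 11:00-12:30, 13:00-13:30, 14:30-15:00, 16:00-18:00.
Zubin ∩ Zane ∩ Omar ∩ Pita ∩ Jonas ∩ Ugo: 11:00-12:30, 16:00-17:00.
So the common availability across everyone is 11:00-12:30, 16:00-17:00.
The first common window of at least 90 minutes is 11:00-12:30, so the earliest start is 11:00.

11:00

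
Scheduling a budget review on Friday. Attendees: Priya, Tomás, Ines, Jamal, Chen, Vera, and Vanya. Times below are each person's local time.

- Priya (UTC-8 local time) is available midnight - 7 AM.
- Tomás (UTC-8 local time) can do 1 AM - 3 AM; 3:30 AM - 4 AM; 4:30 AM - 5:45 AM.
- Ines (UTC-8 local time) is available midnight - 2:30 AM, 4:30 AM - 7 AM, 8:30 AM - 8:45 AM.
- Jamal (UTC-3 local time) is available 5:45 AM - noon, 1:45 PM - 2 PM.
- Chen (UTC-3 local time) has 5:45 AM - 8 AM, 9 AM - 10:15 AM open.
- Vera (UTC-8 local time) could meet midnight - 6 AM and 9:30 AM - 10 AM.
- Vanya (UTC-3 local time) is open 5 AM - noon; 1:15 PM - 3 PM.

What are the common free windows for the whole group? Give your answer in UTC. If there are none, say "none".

Priya in UTC: 08:00-15:00 (add 8h to convert from UTC-8).
Tomás in UTC: 09:00-11:00, 11:30-12:00, 12:30-13:45 (add 8h to convert from UTC-8).
Ines in UTC: 08:00-10:30, 12:30-15:00, 16:30-16:45 (add 8h to convert from UTC-8).
Jamal in UTC: 08:45-15:00, 16:45-17:00 (add 3h to convert from UTC-3).
Chen in UTC: 08:45-11:00, 12:00-13:15 (add 3h to convert from UTC-3).
Vera in UTC: 08:00-14:00, 17:30-18:00 (add 8h to convert from UTC-8).
Vanya in UTC: 08:00-15:00, 16:15-18:00 (add 3h to convert from UTC-3).
Priya ∩ Tomás: 09:00-11:00, 11:30-12:00, 12:30-13:45.
Priya ∩ Tomás ∩ Ines: 09:00-10:30, 12:30-13:45.
Priya ∩ Tomás ∩ Ines ∩ Jamal: 09:00-10:30, 12:30-13:45.
Priya ∩ Tomás ∩ Ines ∩ Jamal ∩ Chen: 09:00-10:30, 12:30-13:15.
Priya ∩ Tomás ∩ Ines ∩ Jamal ∩ Chen ∩ Vera: 09:00-10:30, 12:30-13:15.
Priya ∩ Tomás ∩ Ines ∩ Jamal ∩ Chen ∩ Vera ∩ Vanya: 09:00-10:30, 12:30-13:15.

09:00-10:30, 12:30-13:15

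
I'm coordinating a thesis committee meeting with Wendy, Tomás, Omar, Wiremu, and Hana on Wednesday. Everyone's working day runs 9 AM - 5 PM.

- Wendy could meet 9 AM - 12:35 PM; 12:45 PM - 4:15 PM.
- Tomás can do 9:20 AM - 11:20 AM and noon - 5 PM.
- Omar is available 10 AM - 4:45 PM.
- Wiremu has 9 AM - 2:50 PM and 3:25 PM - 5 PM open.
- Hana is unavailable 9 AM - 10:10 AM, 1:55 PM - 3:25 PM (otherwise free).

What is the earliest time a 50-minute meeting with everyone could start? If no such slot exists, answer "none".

10:10

Wendy free: 09:00-12:35, 12:45-16:15.
Tomás free: 09:20-11:20, 12:00-17:00.
Omar free: 10:00-16:45.
Wiremu free: 09:00-14:50, 15:25-17:00.
Hana free: 10:10-13:55, 15:25-17:00 (invert busy blocks within the working day).
Wendy ∩ Tomás: 09:20-11:20, 12:00-12:35, 12:45-16:15.
Wendy ∩ Tomás ∩ Omar: 10:00-11:20, 12:00-12:35, 12:45-16:15.
Wendy ∩ Tomás ∩ Omar ∩ Wiremu: 10:00-11:20, 12:00-12:35, 12:45-14:50, 15:25-16:15.
Wendy ∩ Tomás ∩ Omar ∩ Wiremu ∩ Hana: 10:10-11:20, 12:00-12:35, 12:45-13:55, 15:25-16:15.
The first common window of at least 50 minutes is 10:10-11:20, so the earliest start is 10:10.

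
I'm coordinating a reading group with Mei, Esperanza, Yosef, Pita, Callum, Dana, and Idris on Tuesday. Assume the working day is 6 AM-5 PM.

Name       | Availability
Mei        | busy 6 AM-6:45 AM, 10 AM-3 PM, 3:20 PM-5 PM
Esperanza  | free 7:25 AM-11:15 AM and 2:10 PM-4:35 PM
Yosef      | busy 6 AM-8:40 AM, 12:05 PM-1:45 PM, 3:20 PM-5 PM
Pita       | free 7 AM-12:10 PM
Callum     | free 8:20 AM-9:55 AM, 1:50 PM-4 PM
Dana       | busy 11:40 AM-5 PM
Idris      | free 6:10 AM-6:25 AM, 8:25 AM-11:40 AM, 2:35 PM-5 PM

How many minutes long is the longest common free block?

Mei free: 06:45-10:00, 15:00-15:20 (invert busy blocks within the working day).
Esperanza free: 07:25-11:15, 14:10-16:35.
Yosef free: 08:40-12:05, 13:45-15:20 (invert busy blocks within the working day).
Pita free: 07:00-12:10.
Callum free: 08:20-09:55, 13:50-16:00.
Dana free: 06:00-11:40 (invert busy blocks within the working day).
Idris free: 06:10-06:25, 08:25-11:40, 14:35-17:00.
Mei ∩ Esperanza: 07:25-10:00, 15:00-15:20.
Mei ∩ Esperanza ∩ Yosef: 08:40-10:00, 15:00-15:20.
Mei ∩ Esperanza ∩ Yosef ∩ Pita: 08:40-10:00.
Mei ∩ Esperanza ∩ Yosef ∩ Pita ∩ Callum: 08:40-09:55.
Mei ∩ Esperanza ∩ Yosef ∩ Pita ∩ Callum ∩ Dana: 08:40-09:55.
Mei ∩ Esperanza ∩ Yosef ∩ Pita ∩ Callum ∩ Dana ∩ Idris: 08:40-09:55.
The longest is 08:40-09:55 at 75 minutes.

75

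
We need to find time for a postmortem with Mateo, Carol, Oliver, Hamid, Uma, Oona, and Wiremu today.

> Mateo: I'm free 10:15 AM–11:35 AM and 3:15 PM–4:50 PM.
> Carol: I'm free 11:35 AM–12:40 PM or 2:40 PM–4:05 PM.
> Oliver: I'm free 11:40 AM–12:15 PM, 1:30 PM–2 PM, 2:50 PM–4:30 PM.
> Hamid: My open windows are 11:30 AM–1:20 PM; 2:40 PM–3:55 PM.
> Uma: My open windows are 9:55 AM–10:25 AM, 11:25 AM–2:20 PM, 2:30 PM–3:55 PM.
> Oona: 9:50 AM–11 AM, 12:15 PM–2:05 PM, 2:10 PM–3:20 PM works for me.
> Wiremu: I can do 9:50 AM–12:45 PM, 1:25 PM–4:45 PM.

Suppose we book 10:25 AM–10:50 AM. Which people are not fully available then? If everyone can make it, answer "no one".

Mateo: free for 10:25-10:50. Carol: not fully free for 10:25-10:50. Oliver: not fully free for 10:25-10:50. Hamid: not fully free for 10:25-10:50. Uma: not fully free for 10:25-10:50. Oona: free for 10:25-10:50. Wiremu: free for 10:25-10:50.

Carol, Hamid, Oliver, Uma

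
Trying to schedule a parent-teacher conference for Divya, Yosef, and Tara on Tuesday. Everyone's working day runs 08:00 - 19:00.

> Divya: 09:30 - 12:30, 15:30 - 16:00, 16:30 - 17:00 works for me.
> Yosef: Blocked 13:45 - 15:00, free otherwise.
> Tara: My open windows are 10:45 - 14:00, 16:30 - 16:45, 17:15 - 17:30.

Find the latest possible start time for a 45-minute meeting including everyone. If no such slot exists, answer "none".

11:45

Divya free: 09:30-12:30, 15:30-16:00, 16:30-17:00.
Yosef free: 08:00-13:45, 15:00-19:00 (invert busy blocks within the working day).
Tara free: 10:45-14:00, 16:30-16:45, 17:15-17:30.
Divya ∩ Yosef: 09:30-12:30, 15:30-16:00, 16:30-17:00.
Divya ∩ Yosef ∩ Tara: 10:45-12:30, 16:30-16:45.
The last common window of at least 45 minutes is 10:45-12:30; a 45-minute meeting can start as late as 11:45 and still end by 12:30.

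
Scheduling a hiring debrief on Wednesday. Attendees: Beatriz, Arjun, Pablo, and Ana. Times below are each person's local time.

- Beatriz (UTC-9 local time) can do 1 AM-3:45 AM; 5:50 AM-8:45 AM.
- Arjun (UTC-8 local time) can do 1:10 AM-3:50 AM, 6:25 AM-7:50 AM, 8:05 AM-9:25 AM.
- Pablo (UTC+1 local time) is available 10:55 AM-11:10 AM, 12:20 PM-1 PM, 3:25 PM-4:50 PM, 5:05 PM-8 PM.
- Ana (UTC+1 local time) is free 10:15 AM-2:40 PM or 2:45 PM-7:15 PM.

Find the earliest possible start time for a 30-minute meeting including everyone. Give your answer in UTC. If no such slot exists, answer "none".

11:20

Beatriz in UTC: 10:00-12:45, 14:50-17:45 (add 9h to convert from UTC-9).
Arjun in UTC: 09:10-11:50, 14:25-15:50, 16:05-17:25 (add 8h to convert from UTC-8).
Pablo in UTC: 09:55-10:10, 11:20-12:00, 14:25-15:50, 16:05-19:00 (subtract 1h to convert from UTC+1).
Ana in UTC: 09:15-13:40, 13:45-18:15 (subtract 1h to convert from UTC+1).
Beatriz ∩ Arjun: 10:00-11:50, 14:50-15:50, 16:05-17:25.
Beatriz ∩ Arjun ∩ Pablo: 10:00-10:10, 11:20-11:50, 14:50-15:50, 16:05-17:25.
Beatriz ∩ Arjun ∩ Pablo ∩ Ana: 10:00-10:10, 11:20-11:50, 14:50-15:50, 16:05-17:25.
So the common availability across everyone is 10:00-10:10, 11:20-11:50, 14:50-15:50, 16:05-17:25.
The first common window of at least 30 minutes is 11:20-11:50, so the earliest start is 11:20.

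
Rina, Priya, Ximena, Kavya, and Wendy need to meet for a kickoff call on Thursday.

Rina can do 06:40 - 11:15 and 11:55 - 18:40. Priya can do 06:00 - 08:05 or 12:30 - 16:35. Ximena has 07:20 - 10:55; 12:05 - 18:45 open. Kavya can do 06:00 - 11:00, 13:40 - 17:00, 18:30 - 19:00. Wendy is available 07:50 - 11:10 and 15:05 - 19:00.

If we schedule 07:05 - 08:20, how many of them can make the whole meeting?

2

Rina and Kavya can make the full 07:05-08:20 slot — that's 2.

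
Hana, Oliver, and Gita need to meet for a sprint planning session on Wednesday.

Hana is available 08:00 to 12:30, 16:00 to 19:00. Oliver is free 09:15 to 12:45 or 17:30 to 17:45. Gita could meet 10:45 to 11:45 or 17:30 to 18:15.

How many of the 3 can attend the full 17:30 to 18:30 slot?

1

Hana can make the full 17:30-18:30 slot — that's 1.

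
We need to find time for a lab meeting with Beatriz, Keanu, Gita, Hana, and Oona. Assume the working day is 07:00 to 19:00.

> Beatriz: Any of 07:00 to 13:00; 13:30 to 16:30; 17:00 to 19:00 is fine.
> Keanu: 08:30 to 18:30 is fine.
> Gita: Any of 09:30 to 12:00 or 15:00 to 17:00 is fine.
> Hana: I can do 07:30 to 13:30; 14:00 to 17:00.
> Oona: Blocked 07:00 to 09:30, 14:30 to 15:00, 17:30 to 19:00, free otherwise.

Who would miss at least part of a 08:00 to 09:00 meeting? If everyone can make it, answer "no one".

Beatriz free: 07:00-13:00, 13:30-16:30, 17:00-19:00.
Keanu free: 08:30-18:30.
Gita free: 09:30-12:00, 15:00-17:00.
Hana free: 07:30-13:30, 14:00-17:00.
Oona free: 09:30-14:30, 15:00-17:30 (invert busy blocks within the working day).
Beatriz: free for 08:00-09:00. Keanu: not fully free for 08:00-09:00. Gita: not fully free for 08:00-09:00. Hana: free for 08:00-09:00. Oona: not fully free for 08:00-09:00.

Gita, Keanu, Oona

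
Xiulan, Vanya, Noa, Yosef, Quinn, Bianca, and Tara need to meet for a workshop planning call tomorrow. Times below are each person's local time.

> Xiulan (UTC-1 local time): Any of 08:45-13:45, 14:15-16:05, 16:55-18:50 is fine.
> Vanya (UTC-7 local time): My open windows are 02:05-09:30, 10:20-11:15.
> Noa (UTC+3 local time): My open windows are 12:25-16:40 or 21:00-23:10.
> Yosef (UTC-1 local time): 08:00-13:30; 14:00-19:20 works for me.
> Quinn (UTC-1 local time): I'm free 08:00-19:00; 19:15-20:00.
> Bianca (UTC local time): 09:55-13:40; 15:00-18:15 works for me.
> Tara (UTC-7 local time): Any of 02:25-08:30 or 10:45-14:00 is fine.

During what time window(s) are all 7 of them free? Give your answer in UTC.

Xiulan in UTC: 09:45-14:45, 15:15-17:05, 17:55-19:50 (add 1h to convert from UTC-1).
Vanya in UTC: 09:05-16:30, 17:20-18:15 (add 7h to convert from UTC-7).
Noa in UTC: 09:25-13:40, 18:00-20:10 (subtract 3h to convert from UTC+3).
Yosef in UTC: 09:00-14:30, 15:00-20:20 (add 1h to convert from UTC-1).
Quinn in UTC: 09:00-20:00, 20:15-21:00 (add 1h to convert from UTC-1).
Bianca in UTC: 09:55-13:40, 15:00-18:15.
Tara in UTC: 09:25-15:30, 17:45-21:00 (add 7h to convert from UTC-7).
Xiulan ∩ Vanya: 09:45-14:45, 15:15-16:30, 17:55-18:15.
Xiulan ∩ Vanya ∩ Noa: 09:45-13:40, 18:00-18:15.
Xiulan ∩ Vanya ∩ Noa ∩ Yosef: 09:45-13:40, 18:00-18:15.
Xiulan ∩ Vanya ∩ Noa ∩ Yosef ∩ Quinn: 09:45-13:40, 18:00-18:15.
Xiulan ∩ Vanya ∩ Noa ∩ Yosef ∩ Quinn ∩ Bianca: 09:55-13:40, 18:00-18:15.
Xiulan ∩ Vanya ∩ Noa ∩ Yosef ∩ Quinn ∩ Bianca ∩ Tara: 09:55-13:40, 18:00-18:15.

09:55-13:40, 18:00-18:15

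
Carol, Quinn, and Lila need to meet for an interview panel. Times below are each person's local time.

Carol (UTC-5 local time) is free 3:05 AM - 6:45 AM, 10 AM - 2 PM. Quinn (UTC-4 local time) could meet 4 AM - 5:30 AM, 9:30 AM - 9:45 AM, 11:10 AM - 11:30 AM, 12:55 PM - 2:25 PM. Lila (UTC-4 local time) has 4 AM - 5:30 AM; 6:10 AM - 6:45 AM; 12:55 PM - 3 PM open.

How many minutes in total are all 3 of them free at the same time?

Carol in UTC: 08:05-11:45, 15:00-19:00 (add 5h to convert from UTC-5).
Quinn in UTC: 08:00-09:30, 13:30-13:45, 15:10-15:30, 16:55-18:25 (add 4h to convert from UTC-4).
Lila in UTC: 08:00-09:30, 10:10-10:45, 16:55-19:00 (add 4h to convert from UTC-4).
Carol ∩ Quinn: 08:05-09:30, 15:10-15:30, 16:55-18:25.
Carol ∩ Quinn ∩ Lila: 08:05-09:30, 16:55-18:25.
Summing the common windows: 85 + 90 = 175 minutes.

175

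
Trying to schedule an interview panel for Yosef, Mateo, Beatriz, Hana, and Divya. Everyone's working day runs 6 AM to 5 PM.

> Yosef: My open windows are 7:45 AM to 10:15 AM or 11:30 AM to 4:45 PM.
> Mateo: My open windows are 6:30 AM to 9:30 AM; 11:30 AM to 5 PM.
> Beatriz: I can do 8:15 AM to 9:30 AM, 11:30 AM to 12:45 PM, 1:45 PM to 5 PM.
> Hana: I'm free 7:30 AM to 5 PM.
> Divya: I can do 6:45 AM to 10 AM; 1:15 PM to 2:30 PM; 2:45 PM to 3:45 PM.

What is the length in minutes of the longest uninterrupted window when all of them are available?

75

Yosef ∩ Mateo: 07:45-09:30, 11:30-16:45.
Yosef ∩ Mateo ∩ Beatriz: 08:15-09:30, 11:30-12:45, 13:45-16:45.
Yosef ∩ Mateo ∩ Beatriz ∩ Hana: 08:15-09:30, 11:30-12:45, 13:45-16:45.
Yosef ∩ Mateo ∩ Beatriz ∩ Hana ∩ Divya: 08:15-09:30, 13:45-14:30, 14:45-15:45.
So the common availability across everyone is 08:15-09:30, 13:45-14:30, 14:45-15:45.
The longest is 08:15-09:30 at 75 minutes.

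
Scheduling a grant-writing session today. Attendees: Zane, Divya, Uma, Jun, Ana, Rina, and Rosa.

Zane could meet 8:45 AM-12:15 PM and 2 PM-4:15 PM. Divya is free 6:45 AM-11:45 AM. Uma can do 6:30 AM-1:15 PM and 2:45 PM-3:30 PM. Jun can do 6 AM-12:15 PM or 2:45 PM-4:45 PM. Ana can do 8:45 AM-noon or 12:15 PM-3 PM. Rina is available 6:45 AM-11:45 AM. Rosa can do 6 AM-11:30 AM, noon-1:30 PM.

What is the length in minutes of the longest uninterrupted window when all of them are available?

Zane ∩ Divya: 08:45-11:45.
Zane ∩ Divya ∩ Uma: 08:45-11:45.
Zane ∩ Divya ∩ Uma ∩ Jun: 08:45-11:45.
Zane ∩ Divya ∩ Uma ∩ Jun ∩ Ana: 08:45-11:45.
Zane ∩ Divya ∩ Uma ∩ Jun ∩ Ana ∩ Rina: 08:45-11:45.
Zane ∩ Divya ∩ Uma ∩ Jun ∩ Ana ∩ Rina ∩ Rosa: 08:45-11:30.
Those are the intersection windows.
The longest is 08:45-11:30 at 165 minutes.

165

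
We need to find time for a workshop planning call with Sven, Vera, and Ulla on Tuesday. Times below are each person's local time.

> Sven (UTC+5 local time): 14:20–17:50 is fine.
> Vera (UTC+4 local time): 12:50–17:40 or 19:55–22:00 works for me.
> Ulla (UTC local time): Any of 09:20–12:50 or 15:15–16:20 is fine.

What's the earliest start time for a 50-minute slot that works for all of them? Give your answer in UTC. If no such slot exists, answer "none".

Sven in UTC: 09:20-12:50 (subtract 5h to convert from UTC+5).
Vera in UTC: 08:50-13:40, 15:55-18:00 (subtract 4h to convert from UTC+4).
Ulla in UTC: 09:20-12:50, 15:15-16:20.
Sven ∩ Vera: 09:20-12:50.
Sven ∩ Vera ∩ Ulla: 09:20-12:50.
The first common window of at least 50 minutes is 09:20-12:50, so the earliest start is 09:20.

09:20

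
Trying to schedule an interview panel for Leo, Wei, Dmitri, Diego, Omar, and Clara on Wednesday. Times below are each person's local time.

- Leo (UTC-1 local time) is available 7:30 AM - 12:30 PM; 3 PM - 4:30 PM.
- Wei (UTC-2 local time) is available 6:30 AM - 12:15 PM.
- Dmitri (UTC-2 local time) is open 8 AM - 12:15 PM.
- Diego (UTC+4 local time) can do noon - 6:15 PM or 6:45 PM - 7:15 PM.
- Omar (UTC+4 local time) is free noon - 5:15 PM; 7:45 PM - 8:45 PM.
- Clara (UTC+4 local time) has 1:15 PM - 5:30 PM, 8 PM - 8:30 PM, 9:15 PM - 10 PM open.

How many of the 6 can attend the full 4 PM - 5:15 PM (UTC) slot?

1

Leo in UTC: 08:30-13:30, 16:00-17:30 (add 1h to convert from UTC-1).
Wei in UTC: 08:30-14:15 (add 2h to convert from UTC-2).
Dmitri in UTC: 10:00-14:15 (add 2h to convert from UTC-2).
Diego in UTC: 08:00-14:15, 14:45-15:15 (subtract 4h to convert from UTC+4).
Omar in UTC: 08:00-13:15, 15:45-16:45 (subtract 4h to convert from UTC+4).
Clara in UTC: 09:15-13:30, 16:00-16:30, 17:15-18:00 (subtract 4h to convert from UTC+4).
Leo can make the full 16:00-17:15 slot — that's 1.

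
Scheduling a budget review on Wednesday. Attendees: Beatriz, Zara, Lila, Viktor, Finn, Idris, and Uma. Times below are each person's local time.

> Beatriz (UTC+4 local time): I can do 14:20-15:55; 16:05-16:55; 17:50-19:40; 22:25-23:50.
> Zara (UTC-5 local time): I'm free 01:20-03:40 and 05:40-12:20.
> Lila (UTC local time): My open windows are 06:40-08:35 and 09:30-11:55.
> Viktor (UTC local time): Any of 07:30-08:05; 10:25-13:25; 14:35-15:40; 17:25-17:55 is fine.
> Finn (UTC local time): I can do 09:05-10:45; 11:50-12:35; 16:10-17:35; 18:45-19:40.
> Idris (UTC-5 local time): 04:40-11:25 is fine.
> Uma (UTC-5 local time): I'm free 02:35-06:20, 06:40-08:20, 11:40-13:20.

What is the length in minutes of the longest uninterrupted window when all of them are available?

5

Beatriz in UTC: 10:20-11:55, 12:05-12:55, 13:50-15:40, 18:25-19:50 (subtract 4h to convert from UTC+4).
Zara in UTC: 06:20-08:40, 10:40-17:20 (add 5h to convert from UTC-5).
Lila in UTC: 06:40-08:35, 09:30-11:55.
Viktor in UTC: 07:30-08:05, 10:25-13:25, 14:35-15:40, 17:25-17:55.
Finn in UTC: 09:05-10:45, 11:50-12:35, 16:10-17:35, 18:45-19:40.
Idris in UTC: 09:40-16:25 (add 5h to convert from UTC-5).
Uma in UTC: 07:35-11:20, 11:40-13:20, 16:40-18:20 (add 5h to convert from UTC-5).
Beatriz ∩ Zara: 10:40-11:55, 12:05-12:55, 13:50-15:40.
Beatriz ∩ Zara ∩ Lila: 10:40-11:55.
Beatriz ∩ Zara ∩ Lila ∩ Viktor: 10:40-11:55.
Beatriz ∩ Zara ∩ Lila ∩ Viktor ∩ Finn: 10:40-10:45, 11:50-11:55.
Beatriz ∩ Zara ∩ Lila ∩ Viktor ∩ Finn ∩ Idris: 10:40-10:45, 11:50-11:55.
Beatriz ∩ Zara ∩ Lila ∩ Viktor ∩ Finn ∩ Idris ∩ Uma: 10:40-10:45, 11:50-11:55.
The longest is 10:40-10:45 at 5 minutes.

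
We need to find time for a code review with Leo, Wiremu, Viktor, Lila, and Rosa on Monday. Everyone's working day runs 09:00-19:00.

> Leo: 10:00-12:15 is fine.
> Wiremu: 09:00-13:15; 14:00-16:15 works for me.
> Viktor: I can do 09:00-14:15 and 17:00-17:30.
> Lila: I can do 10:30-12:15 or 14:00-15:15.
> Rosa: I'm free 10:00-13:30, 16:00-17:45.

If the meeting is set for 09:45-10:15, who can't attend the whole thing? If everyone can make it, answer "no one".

Leo, Lila, Rosa

Leo: not fully free for 09:45-10:15. Wiremu: free for 09:45-10:15. Viktor: free for 09:45-10:15. Lila: not fully free for 09:45-10:15. Rosa: not fully free for 09:45-10:15.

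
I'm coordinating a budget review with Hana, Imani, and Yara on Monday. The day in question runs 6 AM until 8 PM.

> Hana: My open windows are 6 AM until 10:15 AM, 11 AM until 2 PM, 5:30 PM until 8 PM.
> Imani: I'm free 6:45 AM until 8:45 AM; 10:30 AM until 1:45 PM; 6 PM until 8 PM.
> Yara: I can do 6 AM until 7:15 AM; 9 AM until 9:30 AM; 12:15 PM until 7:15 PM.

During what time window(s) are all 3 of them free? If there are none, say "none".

Hana ∩ Imani: 06:45-08:45, 11:00-13:45, 18:00-20:00.
Hana ∩ Imani ∩ Yara: 06:45-07:15, 12:15-13:45, 18:00-19:15.
So the common availability across everyone is 06:45-07:15, 12:15-13:45, 18:00-19:15.

06:45-07:15, 12:15-13:45, 18:00-19:15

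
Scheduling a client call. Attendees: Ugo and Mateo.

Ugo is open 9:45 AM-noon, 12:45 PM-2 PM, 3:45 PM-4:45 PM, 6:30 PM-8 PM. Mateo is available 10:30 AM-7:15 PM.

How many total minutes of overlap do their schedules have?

270

Ugo ∩ Mateo: 10:30-12:00, 12:45-14:00, 15:45-16:45, 18:30-19:15.
Summing the common windows: 90 + 75 + 60 + 45 = 270 minutes.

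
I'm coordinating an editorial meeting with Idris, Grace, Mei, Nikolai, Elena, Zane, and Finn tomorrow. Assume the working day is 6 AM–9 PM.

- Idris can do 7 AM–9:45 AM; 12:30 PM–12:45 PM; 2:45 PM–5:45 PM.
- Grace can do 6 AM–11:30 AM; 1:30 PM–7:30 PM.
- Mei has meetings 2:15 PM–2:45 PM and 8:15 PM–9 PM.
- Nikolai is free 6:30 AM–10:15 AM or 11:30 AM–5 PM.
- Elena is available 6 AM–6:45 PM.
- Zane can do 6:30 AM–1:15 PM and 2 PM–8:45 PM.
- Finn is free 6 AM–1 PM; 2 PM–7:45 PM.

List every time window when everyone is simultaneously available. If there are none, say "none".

07:00-09:45, 14:45-17:00

Idris free: 07:00-09:45, 12:30-12:45, 14:45-17:45.
Grace free: 06:00-11:30, 13:30-19:30.
Mei free: 06:00-14:15, 14:45-20:15 (invert busy blocks within the working day).
Nikolai free: 06:30-10:15, 11:30-17:00.
Elena free: 06:00-18:45.
Zane free: 06:30-13:15, 14:00-20:45.
Finn free: 06:00-13:00, 14:00-19:45.
Idris ∩ Grace: 07:00-09:45, 14:45-17:45.
Idris ∩ Grace ∩ Mei: 07:00-09:45, 14:45-17:45.
Idris ∩ Grace ∩ Mei ∩ Nikolai: 07:00-09:45, 14:45-17:00.
Idris ∩ Grace ∩ Mei ∩ Nikolai ∩ Elena: 07:00-09:45, 14:45-17:00.
Idris ∩ Grace ∩ Mei ∩ Nikolai ∩ Elena ∩ Zane: 07:00-09:45, 14:45-17:00.
Idris ∩ Grace ∩ Mei ∩ Nikolai ∩ Elena ∩ Zane ∩ Finn: 07:00-09:45, 14:45-17:00.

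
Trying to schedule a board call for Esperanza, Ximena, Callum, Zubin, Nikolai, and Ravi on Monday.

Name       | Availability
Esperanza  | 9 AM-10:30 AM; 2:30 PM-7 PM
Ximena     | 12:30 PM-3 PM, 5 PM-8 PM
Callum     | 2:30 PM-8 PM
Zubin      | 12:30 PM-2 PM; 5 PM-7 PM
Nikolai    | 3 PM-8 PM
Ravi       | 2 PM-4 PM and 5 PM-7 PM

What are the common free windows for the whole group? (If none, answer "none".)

17:00-19:00

Esperanza ∩ Ximena: 14:30-15:00, 17:00-19:00.
Esperanza ∩ Ximena ∩ Callum: 14:30-15:00, 17:00-19:00.
Esperanza ∩ Ximena ∩ Callum ∩ Zubin: 17:00-19:00.
Esperanza ∩ Ximena ∩ Callum ∩ Zubin ∩ Nikolai: 17:00-19:00.
Esperanza ∩ Ximena ∩ Callum ∩ Zubin ∩ Nikolai ∩ Ravi: 17:00-19:00.
So the common availability across everyone is 17:00-19:00.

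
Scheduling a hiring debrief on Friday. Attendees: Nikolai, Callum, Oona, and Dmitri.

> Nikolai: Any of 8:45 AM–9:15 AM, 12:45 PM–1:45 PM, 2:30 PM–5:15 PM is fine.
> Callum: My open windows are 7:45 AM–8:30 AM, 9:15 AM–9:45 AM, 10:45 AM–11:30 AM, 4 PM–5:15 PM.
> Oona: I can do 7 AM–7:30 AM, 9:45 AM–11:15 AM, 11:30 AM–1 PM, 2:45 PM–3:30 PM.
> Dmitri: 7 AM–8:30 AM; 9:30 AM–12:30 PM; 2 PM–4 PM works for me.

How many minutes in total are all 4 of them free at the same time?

Nikolai ∩ Callum: 16:00-17:15.
Nikolai ∩ Callum ∩ Oona: ∅.
Nikolai ∩ Callum ∩ Oona ∩ Dmitri: ∅.
There is no time when everyone is free.
There is no common window, so the total is 0 minutes.

0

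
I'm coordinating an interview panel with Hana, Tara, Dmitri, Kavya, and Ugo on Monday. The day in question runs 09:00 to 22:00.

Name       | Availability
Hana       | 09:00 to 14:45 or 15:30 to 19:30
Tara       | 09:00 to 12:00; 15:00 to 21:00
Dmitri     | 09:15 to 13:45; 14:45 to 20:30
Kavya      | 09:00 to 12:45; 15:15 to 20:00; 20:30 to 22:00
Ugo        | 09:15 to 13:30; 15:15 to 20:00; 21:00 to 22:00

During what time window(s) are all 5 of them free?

Hana ∩ Tara: 09:00-12:00, 15:30-19:30.
Hana ∩ Tara ∩ Dmitri: 09:15-12:00, 15:30-19:30.
Hana ∩ Tara ∩ Dmitri ∩ Kavya: 09:15-12:00, 15:30-19:30.
Hana ∩ Tara ∩ Dmitri ∩ Kavya ∩ Ugo: 09:15-12:00, 15:30-19:30.

09:15-12:00, 15:30-19:30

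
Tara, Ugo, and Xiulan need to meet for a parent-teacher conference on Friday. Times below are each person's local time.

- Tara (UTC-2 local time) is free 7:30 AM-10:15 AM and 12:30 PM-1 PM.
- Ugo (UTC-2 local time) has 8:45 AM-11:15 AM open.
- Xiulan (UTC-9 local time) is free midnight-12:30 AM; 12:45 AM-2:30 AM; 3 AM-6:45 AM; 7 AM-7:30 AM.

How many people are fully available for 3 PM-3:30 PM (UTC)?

1

Tara in UTC: 09:30-12:15, 14:30-15:00 (add 2h to convert from UTC-2).
Ugo in UTC: 10:45-13:15 (add 2h to convert from UTC-2).
Xiulan in UTC: 09:00-09:30, 09:45-11:30, 12:00-15:45, 16:00-16:30 (add 9h to convert from UTC-9).
Xiulan can make the full 15:00-15:30 slot — that's 1.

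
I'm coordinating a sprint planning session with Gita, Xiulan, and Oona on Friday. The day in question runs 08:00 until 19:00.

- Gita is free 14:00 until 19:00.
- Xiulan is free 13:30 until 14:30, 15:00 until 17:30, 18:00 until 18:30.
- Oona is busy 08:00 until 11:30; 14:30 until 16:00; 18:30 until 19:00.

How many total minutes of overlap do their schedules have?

Gita free: 14:00-19:00.
Xiulan free: 13:30-14:30, 15:00-17:30, 18:00-18:30.
Oona free: 11:30-14:30, 16:00-18:30 (invert busy blocks within the working day).
Gita ∩ Xiulan: 14:00-14:30, 15:00-17:30, 18:00-18:30.
Gita ∩ Xiulan ∩ Oona: 14:00-14:30, 16:00-17:30, 18:00-18:30.
Summing the common windows: 30 + 90 + 30 = 150 minutes.

150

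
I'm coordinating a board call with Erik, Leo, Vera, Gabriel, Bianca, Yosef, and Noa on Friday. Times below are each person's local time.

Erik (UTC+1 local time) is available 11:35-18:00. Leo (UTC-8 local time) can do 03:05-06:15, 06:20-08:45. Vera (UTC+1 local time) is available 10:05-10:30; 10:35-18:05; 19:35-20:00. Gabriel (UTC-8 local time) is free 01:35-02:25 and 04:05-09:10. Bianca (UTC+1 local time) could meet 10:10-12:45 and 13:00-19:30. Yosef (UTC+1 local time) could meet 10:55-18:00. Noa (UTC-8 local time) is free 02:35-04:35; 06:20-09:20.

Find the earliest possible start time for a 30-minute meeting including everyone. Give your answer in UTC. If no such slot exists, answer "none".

Erik in UTC: 10:35-17:00 (subtract 1h to convert from UTC+1).
Leo in UTC: 11:05-14:15, 14:20-16:45 (add 8h to convert from UTC-8).
Vera in UTC: 09:05-09:30, 09:35-17:05, 18:35-19:00 (subtract 1h to convert from UTC+1).
Gabriel in UTC: 09:35-10:25, 12:05-17:10 (add 8h to convert from UTC-8).
Bianca in UTC: 09:10-11:45, 12:00-18:30 (subtract 1h to convert from UTC+1).
Yosef in UTC: 09:55-17:00 (subtract 1h to convert from UTC+1).
Noa in UTC: 10:35-12:35, 14:20-17:20 (add 8h to convert from UTC-8).
Erik ∩ Leo: 11:05-14:15, 14:20-16:45.
Erik ∩ Leo ∩ Vera: 11:05-14:15, 14:20-16:45.
Erik ∩ Leo ∩ Vera ∩ Gabriel: 12:05-14:15, 14:20-16:45.
Erik ∩ Leo ∩ Vera ∩ Gabriel ∩ Bianca: 12:05-14:15, 14:20-16:45.
Erik ∩ Leo ∩ Vera ∩ Gabriel ∩ Bianca ∩ Yosef: 12:05-14:15, 14:20-16:45.
Erik ∩ Leo ∩ Vera ∩ Gabriel ∩ Bianca ∩ Yosef ∩ Noa: 12:05-12:35, 14:20-16:45.
The first common window of at least 30 minutes is 12:05-12:35, so the earliest start is 12:05.

12:05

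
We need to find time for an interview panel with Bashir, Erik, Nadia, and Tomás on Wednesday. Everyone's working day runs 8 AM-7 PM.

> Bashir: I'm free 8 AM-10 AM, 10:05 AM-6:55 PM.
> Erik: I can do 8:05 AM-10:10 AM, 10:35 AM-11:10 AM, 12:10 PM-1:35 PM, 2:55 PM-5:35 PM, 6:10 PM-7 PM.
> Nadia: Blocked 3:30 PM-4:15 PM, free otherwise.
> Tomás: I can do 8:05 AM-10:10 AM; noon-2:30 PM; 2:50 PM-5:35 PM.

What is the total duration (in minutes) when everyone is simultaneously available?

320

Bashir free: 08:00-10:00, 10:05-18:55.
Erik free: 08:05-10:10, 10:35-11:10, 12:10-13:35, 14:55-17:35, 18:10-19:00.
Nadia free: 08:00-15:30, 16:15-19:00 (invert busy blocks within the working day).
Tomás free: 08:05-10:10, 12:00-14:30, 14:50-17:35.
Bashir ∩ Erik: 08:05-10:00, 10:05-10:10, 10:35-11:10, 12:10-13:35, 14:55-17:35, 18:10-18:55.
Bashir ∩ Erik ∩ Nadia: 08:05-10:00, 10:05-10:10, 10:35-11:10, 12:10-13:35, 14:55-15:30, 16:15-17:35, 18:10-18:55.
Bashir ∩ Erik ∩ Nadia ∩ Tomás: 08:05-10:00, 10:05-10:10, 12:10-13:35, 14:55-15:30, 16:15-17:35.
Summing the common windows: 115 + 5 + 85 + 35 + 80 = 320 minutes.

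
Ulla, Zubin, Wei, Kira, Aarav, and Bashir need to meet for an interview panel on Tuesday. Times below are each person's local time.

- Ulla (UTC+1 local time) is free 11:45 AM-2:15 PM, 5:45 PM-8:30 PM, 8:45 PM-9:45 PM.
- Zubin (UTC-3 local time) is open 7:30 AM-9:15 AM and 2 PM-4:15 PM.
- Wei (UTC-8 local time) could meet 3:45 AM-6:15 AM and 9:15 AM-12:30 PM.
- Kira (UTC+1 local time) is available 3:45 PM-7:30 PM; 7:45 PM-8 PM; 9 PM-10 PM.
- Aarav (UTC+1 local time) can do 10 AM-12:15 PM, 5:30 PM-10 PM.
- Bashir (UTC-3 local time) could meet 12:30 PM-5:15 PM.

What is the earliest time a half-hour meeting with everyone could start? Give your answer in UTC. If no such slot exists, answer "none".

Ulla in UTC: 10:45-13:15, 16:45-19:30, 19:45-20:45 (subtract 1h to convert from UTC+1).
Zubin in UTC: 10:30-12:15, 17:00-19:15 (add 3h to convert from UTC-3).
Wei in UTC: 11:45-14:15, 17:15-20:30 (add 8h to convert from UTC-8).
Kira in UTC: 14:45-18:30, 18:45-19:00, 20:00-21:00 (subtract 1h to convert from UTC+1).
Aarav in UTC: 09:00-11:15, 16:30-21:00 (subtract 1h to convert from UTC+1).
Bashir in UTC: 15:30-20:15 (add 3h to convert from UTC-3).
Ulla ∩ Zubin: 10:45-12:15, 17:00-19:15.
Ulla ∩ Zubin ∩ Wei: 11:45-12:15, 17:15-19:15.
Ulla ∩ Zubin ∩ Wei ∩ Kira: 17:15-18:30, 18:45-19:00.
Ulla ∩ Zubin ∩ Wei ∩ Kira ∩ Aarav: 17:15-18:30, 18:45-19:00.
Ulla ∩ Zubin ∩ Wei ∩ Kira ∩ Aarav ∩ Bashir: 17:15-18:30, 18:45-19:00.
The first common window of at least 30 minutes is 17:15-18:30, so the earliest start is 17:15.

17:15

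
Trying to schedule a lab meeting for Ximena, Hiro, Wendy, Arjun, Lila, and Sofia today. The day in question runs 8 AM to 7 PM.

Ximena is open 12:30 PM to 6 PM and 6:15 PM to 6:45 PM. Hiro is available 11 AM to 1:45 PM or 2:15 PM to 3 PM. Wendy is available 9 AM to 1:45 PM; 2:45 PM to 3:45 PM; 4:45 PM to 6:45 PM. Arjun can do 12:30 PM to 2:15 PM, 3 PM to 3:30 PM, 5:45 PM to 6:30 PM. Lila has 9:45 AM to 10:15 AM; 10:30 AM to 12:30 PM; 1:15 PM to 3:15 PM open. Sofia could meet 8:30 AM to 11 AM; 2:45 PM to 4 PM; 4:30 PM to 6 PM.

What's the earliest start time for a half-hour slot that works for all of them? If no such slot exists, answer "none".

Ximena ∩ Hiro: 12:30-13:45, 14:15-15:00.
Ximena ∩ Hiro ∩ Wendy: 12:30-13:45, 14:45-15:00.
Ximena ∩ Hiro ∩ Wendy ∩ Arjun: 12:30-13:45.
Ximena ∩ Hiro ∩ Wendy ∩ Arjun ∩ Lila: 13:15-13:45.
Ximena ∩ Hiro ∩ Wendy ∩ Arjun ∩ Lila ∩ Sofia: ∅.
There is no time when everyone is free.
No common window is at least 30 minutes long.

none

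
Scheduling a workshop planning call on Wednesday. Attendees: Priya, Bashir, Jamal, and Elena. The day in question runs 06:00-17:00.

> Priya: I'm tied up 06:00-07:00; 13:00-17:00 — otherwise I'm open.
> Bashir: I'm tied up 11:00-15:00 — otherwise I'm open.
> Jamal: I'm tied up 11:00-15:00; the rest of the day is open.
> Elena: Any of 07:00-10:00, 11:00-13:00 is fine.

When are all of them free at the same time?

07:00-10:00

Priya free: 07:00-13:00 (invert busy blocks within the working day).
Bashir free: 06:00-11:00, 15:00-17:00 (invert busy blocks within the working day).
Jamal free: 06:00-11:00, 15:00-17:00 (invert busy blocks within the working day).
Elena free: 07:00-10:00, 11:00-13:00.
Priya ∩ Bashir: 07:00-11:00.
Priya ∩ Bashir ∩ Jamal: 07:00-11:00.
Priya ∩ Bashir ∩ Jamal ∩ Elena: 07:00-10:00.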